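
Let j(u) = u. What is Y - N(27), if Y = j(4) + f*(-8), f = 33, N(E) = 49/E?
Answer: -7069/27 ≈ -261.81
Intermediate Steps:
Y = -260 (Y = 4 + 33*(-8) = 4 - 264 = -260)
Y - N(27) = -260 - 49/27 = -7069/27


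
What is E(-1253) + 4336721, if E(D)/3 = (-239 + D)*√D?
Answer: 4336721 - 4476*I*√1253 ≈ 4.3367e+6 - 1.5844e+5*I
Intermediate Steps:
E(D) = 3*√D*(-239 + D) (E(D) = 3*((-239 + D)*√D) = 3*(√D*(-239 + D)) = 3*√D*(-239 + D))
E(-1253) + 4336721 = 3*√(-1253)*(-239 - 1253) + 4336721 = 3*(I*√1253)*(-1492) + 4336721 = -4476*I*√1253 + 4336721 = 4336721 - 4476*I*√1253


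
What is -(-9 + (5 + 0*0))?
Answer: 4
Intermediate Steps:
-(-9 + (5 + 0*0)) = -(-9 + (5 + 0)) = -(-9 + 5) = -(-4) = -1*(-4) = 4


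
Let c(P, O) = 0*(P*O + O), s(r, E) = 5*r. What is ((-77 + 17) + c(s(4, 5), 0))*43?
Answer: -2580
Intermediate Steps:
c(P, O) = 0 (c(P, O) = 0*(O*P + O) = 0*(O + O*P) = 0)
((-77 + 17) + c(s(4, 5), 0))*43 = ((-77 + 17) + 0)*43 = (-60 + 0)*43 = -60*43 = -2580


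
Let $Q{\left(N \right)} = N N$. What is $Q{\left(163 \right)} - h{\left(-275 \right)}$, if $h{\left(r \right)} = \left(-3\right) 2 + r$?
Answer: $26850$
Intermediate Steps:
$h{\left(r \right)} = -6 + r$
$Q{\left(N \right)} = N^{2}$
$Q{\left(163 \right)} - h{\left(-275 \right)} = 163^{2} - \left(-6 - 275\right) = 26569 - -281 = 26569 + 281 = 26850$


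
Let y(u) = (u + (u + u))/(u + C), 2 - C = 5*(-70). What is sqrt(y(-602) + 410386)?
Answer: sqrt(256495765)/25 ≈ 640.62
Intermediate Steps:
C = 352 (C = 2 - 5*(-70) = 2 - 1*(-350) = 2 + 350 = 352)
y(u) = 3*u/(352 + u) (y(u) = (u + (u + u))/(u + 352) = (u + 2*u)/(352 + u) = (3*u)/(352 + u) = 3*u/(352 + u))
sqrt(y(-602) + 410386) = sqrt(3*(-602)/(352 - 602) + 410386) = sqrt(3*(-602)/(-250) + 410386) = sqrt(3*(-602)*(-1/250) + 410386) = sqrt(903/125 + 410386) = sqrt(51299153/125) = sqrt(256495765)/25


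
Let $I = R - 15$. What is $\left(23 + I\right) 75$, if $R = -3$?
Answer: $375$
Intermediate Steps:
$I = -18$ ($I = -3 - 15 = -18$)
$\left(23 + I\right) 75 = \left(23 - 18\right) 75 = 5 \cdot 75 = 375$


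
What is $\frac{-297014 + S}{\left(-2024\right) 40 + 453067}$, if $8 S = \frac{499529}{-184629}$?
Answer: $- \frac{438699681977}{549613946424} \approx -0.7982$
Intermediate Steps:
$S = - \frac{499529}{1477032}$ ($S = \frac{499529 \frac{1}{-184629}}{8} = \frac{499529 \left(- \frac{1}{184629}\right)}{8} = \frac{1}{8} \left(- \frac{499529}{184629}\right) = - \frac{499529}{1477032} \approx -0.3382$)
$\frac{-297014 + S}{\left(-2024\right) 40 + 453067} = \frac{-297014 - \frac{499529}{1477032}}{\left(-2024\right) 40 + 453067} = - \frac{438699681977}{1477032 \left(-80960 + 453067\right)} = - \frac{438699681977}{1477032 \cdot 372107} = \left(- \frac{438699681977}{1477032}\right) \frac{1}{372107} = - \frac{438699681977}{549613946424}$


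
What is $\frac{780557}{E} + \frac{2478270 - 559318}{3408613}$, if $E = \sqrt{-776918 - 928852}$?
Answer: $\frac{1918952}{3408613} - \frac{780557 i \sqrt{189530}}{568590} \approx 0.56297 - 597.65 i$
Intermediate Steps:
$E = 3 i \sqrt{189530}$ ($E = \sqrt{-1705770} = 3 i \sqrt{189530} \approx 1306.1 i$)
$\frac{780557}{E} + \frac{2478270 - 559318}{3408613} = \frac{780557}{3 i \sqrt{189530}} + \frac{2478270 - 559318}{3408613} = 780557 \left(- \frac{i \sqrt{189530}}{568590}\right) + \left(2478270 - 559318\right) \frac{1}{3408613} = - \frac{780557 i \sqrt{189530}}{568590} + 1918952 \cdot \frac{1}{3408613} = - \frac{780557 i \sqrt{189530}}{568590} + \frac{1918952}{3408613} = \frac{1918952}{3408613} - \frac{780557 i \sqrt{189530}}{568590}$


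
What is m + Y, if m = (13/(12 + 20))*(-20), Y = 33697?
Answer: 269511/8 ≈ 33689.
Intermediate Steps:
m = -65/8 (m = (13/32)*(-20) = -65/8 ≈ -8.1250)
m + Y = -65/8 + 33697 = 269511/8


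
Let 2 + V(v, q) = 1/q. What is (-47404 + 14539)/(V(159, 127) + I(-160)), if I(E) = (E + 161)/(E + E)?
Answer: 445211200/27029 ≈ 16472.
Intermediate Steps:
V(v, q) = -2 + 1/q
I(E) = (161 + E)/(2*E) (I(E) = (161 + E)/((2*E)) = (161 + E)*(1/(2*E)) = (161 + E)/(2*E))
(-47404 + 14539)/(V(159, 127) + I(-160)) = (-47404 + 14539)/((-2 + 1/127) + (½)*(161 - 160)/(-160)) = -32865/((-2 + 1/127) + (½)*(-1/160)*1) = -32865/(-253/127 - 1/320) = -32865/(-81087/40640) = -32865*(-40640/81087) = 445211200/27029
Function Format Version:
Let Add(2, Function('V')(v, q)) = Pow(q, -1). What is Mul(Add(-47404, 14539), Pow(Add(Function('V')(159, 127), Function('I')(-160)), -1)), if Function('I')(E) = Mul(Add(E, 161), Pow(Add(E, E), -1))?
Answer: Rational(445211200, 27029) ≈ 16472.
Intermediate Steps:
Function('V')(v, q) = Add(-2, Pow(q, -1))
Function('I')(E) = Mul(Rational(1, 2), Pow(E, -1), Add(161, E)) (Function('I')(E) = Mul(Add(161, E), Pow(Mul(2, E), -1)) = Mul(Add(161, E), Mul(Rational(1, 2), Pow(E, -1))) = Mul(Rational(1, 2), Pow(E, -1), Add(161, E)))
Mul(Add(-47404, 14539), Pow(Add(Function('V')(159, 127), Function('I')(-160)), -1)) = Mul(Add(-47404, 14539), Pow(Add(Add(-2, Pow(127, -1)), Mul(Rational(1, 2), Pow(-160, -1), Add(161, -160))), -1)) = Mul(-32865, Pow(Add(Add(-2, Rational(1, 127)), Mul(Rational(1, 2), Rational(-1, 160), 1)), -1)) = Mul(-32865, Pow(Add(Rational(-253, 127), Rational(-1, 320)), -1)) = Mul(-32865, Pow(Rational(-81087, 40640), -1)) = Mul(-32865, Rational(-40640, 81087)) = Rational(445211200, 27029)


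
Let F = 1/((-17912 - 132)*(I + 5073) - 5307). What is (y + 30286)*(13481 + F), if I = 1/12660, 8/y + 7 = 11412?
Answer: 674568272289419254899059/1652197169925065 ≈ 4.0829e+8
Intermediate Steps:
y = 8/11405 (y = 8/(-7 + 11412) = 8/11405 ≈ 0.00070145)
I = 1/12660 ≈ 7.8989e-5
F = -3165/289732077146 (F = 1/((-17912 - 132)*(1/12660 + 5073) - 5307) = 1/(-18044*64224181/12660 - 5307) = 1/(-289715280491/3165 - 5307) = 1/(-289732077146/3165) = -3165/289732077146 ≈ -1.0924e-8)
(y + 30286)*(13481 + F) = (8/11405 + 30286)*(13481 - 3165/289732077146) = (345411838/11405)*(3905878132002061/289732077146) = 674568272289419254899059/1652197169925065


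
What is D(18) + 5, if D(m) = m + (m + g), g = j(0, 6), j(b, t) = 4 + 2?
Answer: 47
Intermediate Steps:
j(b, t) = 6
g = 6
D(m) = 6 + 2*m (D(m) = m + (m + 6) = m + (6 + m) = 6 + 2*m)
D(18) + 5 = (6 + 2*18) + 5 = (6 + 36) + 5 = 42 + 5 = 47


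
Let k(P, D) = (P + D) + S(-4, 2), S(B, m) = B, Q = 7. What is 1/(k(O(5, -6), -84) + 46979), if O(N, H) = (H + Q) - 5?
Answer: 1/46887 ≈ 2.1328e-5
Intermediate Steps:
O(N, H) = 2 + H (O(N, H) = (H + 7) - 5 = (7 + H) - 5 = 2 + H)
k(P, D) = -4 + D + P (k(P, D) = (P + D) - 4 = (D + P) - 4 = -4 + D + P)
1/(k(O(5, -6), -84) + 46979) = 1/((-4 - 84 + (2 - 6)) + 46979) = 1/((-4 - 84 - 4) + 46979) = 1/(-92 + 46979) = 1/46887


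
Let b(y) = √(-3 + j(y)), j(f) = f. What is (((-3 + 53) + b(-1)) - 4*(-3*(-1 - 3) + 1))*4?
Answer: -8 + 8*I ≈ -8.0 + 8.0*I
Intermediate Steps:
b(y) = √(-3 + y)
(((-3 + 53) + b(-1)) - 4*(-3*(-1 - 3) + 1))*4 = (((-3 + 53) + √(-3 - 1)) - 4*(-3*(-1 - 3) + 1))*4 = ((50 + √(-4)) - 4*(-3*(-4) + 1))*4 = ((50 + 2*I) - 4*(12 + 1))*4 = ((50 + 2*I) - 4*13)*4 = ((50 + 2*I) - 52)*4 = (-2 + 2*I)*4 = -8 + 8*I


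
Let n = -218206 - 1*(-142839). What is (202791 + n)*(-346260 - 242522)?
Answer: -75024957568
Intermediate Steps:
n = -75367 (n = -218206 + 142839 = -75367)
(202791 + n)*(-346260 - 242522) = (202791 - 75367)*(-346260 - 242522) = 127424*(-588782) = -75024957568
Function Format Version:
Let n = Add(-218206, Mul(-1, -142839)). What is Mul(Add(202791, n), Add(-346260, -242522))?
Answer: -75024957568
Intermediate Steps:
n = -75367 (n = Add(-218206, 142839) = -75367)
Mul(Add(202791, n), Add(-346260, -242522)) = Mul(Add(202791, -75367), Add(-346260, -242522)) = Mul(127424, -588782) = -75024957568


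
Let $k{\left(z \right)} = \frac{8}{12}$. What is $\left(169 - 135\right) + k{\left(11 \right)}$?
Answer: $\frac{104}{3} \approx 34.667$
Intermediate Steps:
$k{\left(z \right)} = \frac{2}{3}$ ($k{\left(z \right)} = 8 \cdot \frac{1}{12} = \frac{2}{3}$)
$\left(169 - 135\right) + k{\left(11 \right)} = \left(169 - 135\right) + \frac{2}{3} = 34 + \frac{2}{3} = \frac{104}{3}$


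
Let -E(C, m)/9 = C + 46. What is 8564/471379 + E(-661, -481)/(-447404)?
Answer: 1222485091/210896850116 ≈ 0.0057966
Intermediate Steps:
E(C, m) = -414 - 9*C (E(C, m) = -9*(C + 46) = -9*(46 + C) = -414 - 9*C)
8564/471379 + E(-661, -481)/(-447404) = 8564/471379 + (-414 - 9*(-661))/(-447404) = 8564*(1/471379) + (-414 + 5949)*(-1/447404) = 8564/471379 + 5535*(-1/447404) = 8564/471379 - 5535/447404 = 1222485091/210896850116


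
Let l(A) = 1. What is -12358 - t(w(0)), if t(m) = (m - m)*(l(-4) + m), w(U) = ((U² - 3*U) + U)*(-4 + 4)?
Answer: -12358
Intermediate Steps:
w(U) = 0 (w(U) = (U² - 2*U)*0 = 0)
t(m) = 0 (t(m) = (m - m)*(1 + m) = 0*(1 + m) = 0)
-12358 - t(w(0)) = -12358 - 1*0 = -12358 + 0 = -12358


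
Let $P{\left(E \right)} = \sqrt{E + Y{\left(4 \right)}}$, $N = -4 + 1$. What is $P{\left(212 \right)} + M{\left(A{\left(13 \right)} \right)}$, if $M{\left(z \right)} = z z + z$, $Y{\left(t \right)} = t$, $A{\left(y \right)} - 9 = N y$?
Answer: $870 + 6 \sqrt{6} \approx 884.7$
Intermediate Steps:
$N = -3$
$A{\left(y \right)} = 9 - 3 y$
$P{\left(E \right)} = \sqrt{4 + E}$ ($P{\left(E \right)} = \sqrt{E + 4} = \sqrt{4 + E}$)
$M{\left(z \right)} = z + z^{2}$ ($M{\left(z \right)} = z^{2} + z = z + z^{2}$)
$P{\left(212 \right)} + M{\left(A{\left(13 \right)} \right)} = \sqrt{4 + 212} + \left(9 - 39\right) \left(1 + \left(9 - 39\right)\right) = \sqrt{216} + \left(9 - 39\right) \left(1 + \left(9 - 39\right)\right) = 6 \sqrt{6} - 30 \left(1 - 30\right) = 6 \sqrt{6} - -870 = 6 \sqrt{6} + 870 = 870 + 6 \sqrt{6}$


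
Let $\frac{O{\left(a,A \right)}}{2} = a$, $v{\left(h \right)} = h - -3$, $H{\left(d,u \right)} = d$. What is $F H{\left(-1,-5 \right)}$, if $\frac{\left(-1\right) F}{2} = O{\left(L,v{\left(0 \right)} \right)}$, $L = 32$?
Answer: $128$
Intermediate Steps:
$v{\left(h \right)} = 3 + h$ ($v{\left(h \right)} = h + 3 = 3 + h$)
$O{\left(a,A \right)} = 2 a$
$F = -128$ ($F = - 2 \cdot 2 \cdot 32 = \left(-2\right) 64 = -128$)
$F H{\left(-1,-5 \right)} = \left(-128\right) \left(-1\right) = 128$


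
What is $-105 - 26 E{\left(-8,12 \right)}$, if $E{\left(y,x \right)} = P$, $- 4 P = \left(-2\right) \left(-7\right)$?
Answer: $-14$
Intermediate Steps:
$P = - \frac{7}{2}$ ($P = - \frac{\left(-2\right) \left(-7\right)}{4} = \left(- \frac{1}{4}\right) 14 = - \frac{7}{2} \approx -3.5$)
$E{\left(y,x \right)} = - \frac{7}{2}$
$-105 - 26 E{\left(-8,12 \right)} = -105 - -91 = -105 + 91 = -14$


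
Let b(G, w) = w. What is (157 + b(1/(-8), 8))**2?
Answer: 27225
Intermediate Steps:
(157 + b(1/(-8), 8))**2 = (157 + 8)**2 = 165**2 = 27225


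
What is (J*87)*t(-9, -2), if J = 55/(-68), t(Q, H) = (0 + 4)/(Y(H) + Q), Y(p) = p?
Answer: 435/17 ≈ 25.588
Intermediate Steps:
t(Q, H) = 4/(H + Q) (t(Q, H) = (0 + 4)/(H + Q) = 4/(H + Q))
J = -55/68 (J = 55*(-1/68) = -55/68 ≈ -0.80882)
(J*87)*t(-9, -2) = (-55/68*87)*(4/(-2 - 9)) = -4785/(17*(-11)) = -4785*(-1)/(17*11) = -4785/68*(-4/11) = 435/17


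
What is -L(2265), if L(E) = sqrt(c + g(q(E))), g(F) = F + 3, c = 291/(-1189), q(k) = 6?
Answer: -sqrt(12377490)/1189 ≈ -2.9589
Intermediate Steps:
c = -291/1189 (c = 291*(-1/1189) = -291/1189 ≈ -0.24474)
g(F) = 3 + F
L(E) = sqrt(12377490)/1189 (L(E) = sqrt(-291/1189 + (3 + 6)) = sqrt(-291/1189 + 9) = sqrt(10410/1189) = sqrt(12377490)/1189)
-L(2265) = -sqrt(12377490)/1189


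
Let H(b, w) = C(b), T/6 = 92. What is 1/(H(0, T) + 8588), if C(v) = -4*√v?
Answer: 1/8588 ≈ 0.00011644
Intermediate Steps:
T = 552 (T = 6*92 = 552)
H(b, w) = -4*√b
1/(H(0, T) + 8588) = 1/(-4*√0 + 8588) = 1/(-4*0 + 8588) = 1/(0 + 8588) = 1/8588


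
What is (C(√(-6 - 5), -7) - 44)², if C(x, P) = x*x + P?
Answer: 3844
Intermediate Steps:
C(x, P) = P + x² (C(x, P) = x² + P = P + x²)
(C(√(-6 - 5), -7) - 44)² = ((-7 + (√(-6 - 5))²) - 44)² = ((-7 + (√(-11))²) - 44)² = ((-7 + (I*√11)²) - 44)² = ((-7 - 11) - 44)² = (-18 - 44)² = (-62)² = 3844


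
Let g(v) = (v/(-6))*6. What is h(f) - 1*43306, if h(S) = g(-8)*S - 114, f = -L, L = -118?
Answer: -42476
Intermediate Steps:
f = 118 (f = -1*(-118) = 118)
g(v) = -v (g(v) = (v*(-1/6))*6 = -v/6*6 = -v)
h(S) = -114 + 8*S (h(S) = (-1*(-8))*S - 114 = 8*S - 114 = -114 + 8*S)
h(f) - 1*43306 = (-114 + 8*118) - 1*43306 = (-114 + 944) - 43306 = 830 - 43306 = -42476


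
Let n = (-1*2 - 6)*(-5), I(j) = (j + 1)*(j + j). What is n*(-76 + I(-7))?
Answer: 320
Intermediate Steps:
I(j) = 2*j*(1 + j) (I(j) = (1 + j)*(2*j) = 2*j*(1 + j))
n = 40 (n = (-2 - 6)*(-5) = -8*(-5) = 40)
n*(-76 + I(-7)) = 40*(-76 + 2*(-7)*(1 - 7)) = 40*(-76 + 2*(-7)*(-6)) = 40*(-76 + 84) = 40*8 = 320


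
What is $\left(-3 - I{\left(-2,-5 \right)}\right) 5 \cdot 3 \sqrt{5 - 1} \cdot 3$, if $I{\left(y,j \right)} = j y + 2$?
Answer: $-1350$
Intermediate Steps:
$I{\left(y,j \right)} = 2 + j y$
$\left(-3 - I{\left(-2,-5 \right)}\right) 5 \cdot 3 \sqrt{5 - 1} \cdot 3 = \left(-3 - \left(2 - -10\right)\right) 5 \cdot 3 \sqrt{5 - 1} \cdot 3 = \left(-3 - \left(2 + 10\right)\right) 15 \sqrt{4} \cdot 3 = \left(-3 - 12\right) 15 \cdot 2 \cdot 3 = \left(-3 - 12\right) 30 \cdot 3 = \left(-15\right) 30 \cdot 3 = \left(-450\right) 3 = -1350$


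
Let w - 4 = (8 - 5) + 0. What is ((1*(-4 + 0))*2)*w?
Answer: -56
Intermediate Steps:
w = 7 (w = 4 + ((8 - 5) + 0) = 4 + (3 + 0) = 4 + 3 = 7)
((1*(-4 + 0))*2)*w = ((1*(-4 + 0))*2)*7 = ((1*(-4))*2)*7 = -4*2*7 = -8*7 = -56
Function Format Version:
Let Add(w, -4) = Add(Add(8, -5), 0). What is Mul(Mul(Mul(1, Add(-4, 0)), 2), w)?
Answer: -56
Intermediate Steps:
w = 7 (w = Add(4, Add(Add(8, -5), 0)) = Add(4, Add(3, 0)) = Add(4, 3) = 7)
Mul(Mul(Mul(1, Add(-4, 0)), 2), w) = Mul(Mul(Mul(1, Add(-4, 0)), 2), 7) = Mul(Mul(Mul(1, -4), 2), 7) = Mul(Mul(-4, 2), 7) = Mul(-8, 7) = -56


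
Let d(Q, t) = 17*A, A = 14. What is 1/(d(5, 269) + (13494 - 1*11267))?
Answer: 1/2465 ≈ 0.00040568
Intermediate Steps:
d(Q, t) = 238 (d(Q, t) = 17*14 = 238)
1/(d(5, 269) + (13494 - 1*11267)) = 1/(238 + (13494 - 1*11267)) = 1/(238 + (13494 - 11267)) = 1/(238 + 2227) = 1/2465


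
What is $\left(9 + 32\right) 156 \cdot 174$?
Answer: $1112904$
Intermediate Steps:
$\left(9 + 32\right) 156 \cdot 174 = 41 \cdot 156 \cdot 174 = 6396 \cdot 174 = 1112904$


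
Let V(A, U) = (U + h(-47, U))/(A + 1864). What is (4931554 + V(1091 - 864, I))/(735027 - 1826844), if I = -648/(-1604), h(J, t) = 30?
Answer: -1378354552402/305159576049 ≈ -4.5168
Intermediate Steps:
I = 162/401 (I = -648*(-1/1604) = 162/401 ≈ 0.40399)
V(A, U) = (30 + U)/(1864 + A) (V(A, U) = (U + 30)/(A + 1864) = (30 + U)/(1864 + A))
(4931554 + V(1091 - 864, I))/(735027 - 1826844) = (4931554 + (30 + 162/401)/(1864 + (1091 - 864)))/(735027 - 1826844) = (4931554 + (12192/401)/(1864 + 227))/(-1091817) = (4931554 + (12192/401)/2091)*(-1/1091817) = (4931554 + (1/2091)*(12192/401))*(-1/1091817) = (4931554 + 4064/279497)*(-1/1091817) = (1378354552402/279497)*(-1/1091817) = -1378354552402/305159576049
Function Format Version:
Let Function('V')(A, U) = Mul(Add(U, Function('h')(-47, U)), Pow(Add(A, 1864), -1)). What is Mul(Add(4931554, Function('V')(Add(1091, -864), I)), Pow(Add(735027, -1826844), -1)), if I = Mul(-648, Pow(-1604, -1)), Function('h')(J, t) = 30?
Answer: Rational(-1378354552402, 305159576049) ≈ -4.5168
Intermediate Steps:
I = Rational(162, 401) (I = Mul(-648, Rational(-1, 1604)) = Rational(162, 401) ≈ 0.40399)
Function('V')(A, U) = Mul(Pow(Add(1864, A), -1), Add(30, U)) (Function('V')(A, U) = Mul(Add(U, 30), Pow(Add(A, 1864), -1)) = Mul(Add(30, U), Pow(Add(1864, A), -1)) = Mul(Pow(Add(1864, A), -1), Add(30, U)))
Mul(Add(4931554, Function('V')(Add(1091, -864), I)), Pow(Add(735027, -1826844), -1)) = Mul(Add(4931554, Mul(Pow(Add(1864, Add(1091, -864)), -1), Add(30, Rational(162, 401)))), Pow(Add(735027, -1826844), -1)) = Mul(Add(4931554, Mul(Pow(Add(1864, 227), -1), Rational(12192, 401))), Pow(-1091817, -1)) = Mul(Add(4931554, Mul(Pow(2091, -1), Rational(12192, 401))), Rational(-1, 1091817)) = Mul(Add(4931554, Mul(Rational(1, 2091), Rational(12192, 401))), Rational(-1, 1091817)) = Mul(Add(4931554, Rational(4064, 279497)), Rational(-1, 1091817)) = Mul(Rational(1378354552402, 279497), Rational(-1, 1091817)) = Rational(-1378354552402, 305159576049)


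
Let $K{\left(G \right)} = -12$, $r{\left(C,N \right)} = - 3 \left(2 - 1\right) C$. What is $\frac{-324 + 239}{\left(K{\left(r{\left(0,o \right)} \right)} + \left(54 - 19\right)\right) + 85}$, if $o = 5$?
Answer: $- \frac{85}{108} \approx -0.78704$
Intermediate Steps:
$r{\left(C,N \right)} = - 3 C$ ($r{\left(C,N \right)} = \left(-3\right) 1 C = - 3 C$)
$\frac{-324 + 239}{\left(K{\left(r{\left(0,o \right)} \right)} + \left(54 - 19\right)\right) + 85} = \frac{-324 + 239}{\left(-12 + \left(54 - 19\right)\right) + 85} = - \frac{85}{\left(-12 + \left(54 - 19\right)\right) + 85} = - \frac{85}{\left(-12 + 35\right) + 85} = - \frac{85}{23 + 85} = - \frac{85}{108}$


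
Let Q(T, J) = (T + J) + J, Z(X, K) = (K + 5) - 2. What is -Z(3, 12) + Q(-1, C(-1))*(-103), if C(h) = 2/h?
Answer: 500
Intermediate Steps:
Z(X, K) = 3 + K (Z(X, K) = (5 + K) - 2 = 3 + K)
Q(T, J) = T + 2*J (Q(T, J) = (J + T) + J = T + 2*J)
-Z(3, 12) + Q(-1, C(-1))*(-103) = -(3 + 12) + (-1 + 2*(2/(-1)))*(-103) = -1*15 + (-1 + 2*(2*(-1)))*(-103) = -15 + (-1 + 2*(-2))*(-103) = -15 + (-1 - 4)*(-103) = -15 - 5*(-103) = -15 + 515 = 500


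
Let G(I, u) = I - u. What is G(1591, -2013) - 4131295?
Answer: -4127691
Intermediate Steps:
G(1591, -2013) - 4131295 = (1591 - 1*(-2013)) - 4131295 = (1591 + 2013) - 4131295 = 3604 - 4131295 = -4127691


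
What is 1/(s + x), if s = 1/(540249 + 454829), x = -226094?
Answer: -995078/224981165331 ≈ -4.4229e-6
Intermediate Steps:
s = 1/995078 ≈ 1.0049e-6
1/(s + x) = 1/(1/995078 - 226094) = 1/(-224981165331/995078) = -995078/224981165331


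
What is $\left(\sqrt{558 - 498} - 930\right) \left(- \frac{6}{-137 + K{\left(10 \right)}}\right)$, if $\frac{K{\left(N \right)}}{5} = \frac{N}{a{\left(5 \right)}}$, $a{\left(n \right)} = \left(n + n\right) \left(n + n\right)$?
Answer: $- \frac{3720}{91} + \frac{8 \sqrt{15}}{91} \approx -40.539$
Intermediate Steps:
$a{\left(n \right)} = 4 n^{2}$ ($a{\left(n \right)} = 2 n 2 n = 4 n^{2}$)
$K{\left(N \right)} = \frac{N}{20}$ ($K{\left(N \right)} = 5 \frac{N}{4 \cdot 5^{2}} = 5 \frac{N}{4 \cdot 25} = 5 \frac{N}{100} = \frac{N}{20}$)
$\left(\sqrt{558 - 498} - 930\right) \left(- \frac{6}{-137 + K{\left(10 \right)}}\right) = \left(\sqrt{558 - 498} - 930\right) \left(- \frac{6}{-137 + \frac{1}{20} \cdot 10}\right) = \left(\sqrt{60} - 930\right) \left(- \frac{6}{-137 + \frac{1}{2}}\right) = \left(2 \sqrt{15} - 930\right) \left(- \frac{6}{- \frac{273}{2}}\right) = \left(-930 + 2 \sqrt{15}\right) \left(\left(-6\right) \left(- \frac{2}{273}\right)\right) = \left(-930 + 2 \sqrt{15}\right) \frac{4}{91} = - \frac{3720}{91} + \frac{8 \sqrt{15}}{91}$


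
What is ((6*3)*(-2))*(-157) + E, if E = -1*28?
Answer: 5624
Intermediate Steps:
E = -28
((6*3)*(-2))*(-157) + E = ((6*3)*(-2))*(-157) - 28 = (18*(-2))*(-157) - 28 = -36*(-157) - 28 = 5652 - 28 = 5624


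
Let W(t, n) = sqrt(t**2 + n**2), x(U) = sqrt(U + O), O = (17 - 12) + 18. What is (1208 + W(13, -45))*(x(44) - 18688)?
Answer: -(1208 + sqrt(2194))*(18688 - sqrt(67)) ≈ -2.3440e+7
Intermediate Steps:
O = 23 (O = 5 + 18 = 23)
x(U) = sqrt(23 + U) (x(U) = sqrt(U + 23) = sqrt(23 + U))
W(t, n) = sqrt(n**2 + t**2)
(1208 + W(13, -45))*(x(44) - 18688) = (1208 + sqrt((-45)**2 + 13**2))*(sqrt(23 + 44) - 18688) = (1208 + sqrt(2025 + 169))*(sqrt(67) - 18688) = (1208 + sqrt(2194))*(-18688 + sqrt(67)) = (-18688 + sqrt(67))*(1208 + sqrt(2194))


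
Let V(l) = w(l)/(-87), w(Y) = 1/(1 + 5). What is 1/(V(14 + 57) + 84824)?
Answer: 522/44278127 ≈ 1.1789e-5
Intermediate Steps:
w(Y) = ⅙ (w(Y) = 1/6 = ⅙)
V(l) = -1/522 (V(l) = (⅙)/(-87) = (⅙)*(-1/87) = -1/522)
1/(V(14 + 57) + 84824) = 1/(-1/522 + 84824) = 1/(44278127/522) = 522/44278127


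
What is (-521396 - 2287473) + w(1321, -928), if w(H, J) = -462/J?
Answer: -1303314985/464 ≈ -2.8089e+6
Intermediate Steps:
(-521396 - 2287473) + w(1321, -928) = (-521396 - 2287473) - 462/(-928) = -2808869 - 462*(-1/928) = -2808869 + 231/464 = -1303314985/464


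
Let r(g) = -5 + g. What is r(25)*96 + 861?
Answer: 2781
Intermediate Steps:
r(25)*96 + 861 = (-5 + 25)*96 + 861 = 20*96 + 861 = 1920 + 861 = 2781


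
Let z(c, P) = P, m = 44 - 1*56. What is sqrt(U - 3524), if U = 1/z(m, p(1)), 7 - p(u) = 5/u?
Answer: 9*I*sqrt(174)/2 ≈ 59.359*I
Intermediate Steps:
p(u) = 7 - 5/u
m = -12 (m = 44 - 56 = -12)
U = 1/2 (U = 1/(7 - 5/1) = 1/(7 - 5*1) = 1/(7 - 5) = 1/2 ≈ 0.50000)
sqrt(U - 3524) = sqrt(1/2 - 3524) = sqrt(-7047/2) = 9*I*sqrt(174)/2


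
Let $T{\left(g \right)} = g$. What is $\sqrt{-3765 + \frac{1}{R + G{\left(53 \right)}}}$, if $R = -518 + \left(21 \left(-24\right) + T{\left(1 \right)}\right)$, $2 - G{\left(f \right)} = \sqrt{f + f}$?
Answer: $\frac{\sqrt{-3836536 - 3765 \sqrt{106}}}{\sqrt{1019 + \sqrt{106}}} \approx 61.36 i$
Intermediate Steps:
$G{\left(f \right)} = 2 - \sqrt{2} \sqrt{f}$ ($G{\left(f \right)} = 2 - \sqrt{f + f} = 2 - \sqrt{2 f} = 2 - \sqrt{2} \sqrt{f}$)
$R = -1021$ ($R = -518 + \left(21 \left(-24\right) + 1\right) = -518 + \left(-504 + 1\right) = -518 - 503 = -1021$)
$\sqrt{-3765 + \frac{1}{R + G{\left(53 \right)}}} = \sqrt{-3765 + \frac{1}{-1021 + \left(2 - \sqrt{2} \sqrt{53}\right)}} = \sqrt{-3765 + \frac{1}{-1021 + \left(2 - \sqrt{106}\right)}} = \sqrt{-3765 + \frac{1}{-1019 - \sqrt{106}}}$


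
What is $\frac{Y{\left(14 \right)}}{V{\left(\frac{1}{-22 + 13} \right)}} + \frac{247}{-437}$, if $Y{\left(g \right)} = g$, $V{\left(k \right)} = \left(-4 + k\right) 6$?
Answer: $- \frac{964}{851} \approx -1.1328$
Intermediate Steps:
$V{\left(k \right)} = -24 + 6 k$
$\frac{Y{\left(14 \right)}}{V{\left(\frac{1}{-22 + 13} \right)}} + \frac{247}{-437} = \frac{14}{-24 + \frac{6}{-22 + 13}} + \frac{247}{-437} = \frac{14}{-24 + \frac{6}{-9}} + 247 \left(- \frac{1}{437}\right) = \frac{14}{-24 + 6 \left(- \frac{1}{9}\right)} - \frac{13}{23} = \frac{14}{-24 - \frac{2}{3}} - \frac{13}{23} = \frac{14}{- \frac{74}{3}} - \frac{13}{23} = 14 \left(- \frac{3}{74}\right) - \frac{13}{23} = - \frac{21}{37} - \frac{13}{23} = - \frac{964}{851}$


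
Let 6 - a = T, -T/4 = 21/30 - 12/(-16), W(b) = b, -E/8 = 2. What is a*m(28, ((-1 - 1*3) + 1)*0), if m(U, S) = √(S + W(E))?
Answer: 236*I/5 ≈ 47.2*I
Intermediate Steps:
E = -16 (E = -8*2 = -16)
T = -29/5 (T = -4*(21/30 - 12/(-16)) = -4*(21*(1/30) - 12*(-1/16)) = -4*(7/10 + ¾) = -4*29/20 = -29/5 ≈ -5.8000)
a = 59/5 (a = 6 - 1*(-29/5) = 6 + 29/5 = 59/5 ≈ 11.800)
m(U, S) = √(-16 + S) (m(U, S) = √(S - 16) = √(-16 + S))
a*m(28, ((-1 - 1*3) + 1)*0) = 59*√(-16 + ((-1 - 1*3) + 1)*0)/5 = 59*√(-16 + ((-1 - 3) + 1)*0)/5 = 59*√(-16 + (-4 + 1)*0)/5 = 59*√(-16 - 3*0)/5 = 59*√(-16 + 0)/5 = 59*√(-16)/5 = 59*(4*I)/5 = 236*I/5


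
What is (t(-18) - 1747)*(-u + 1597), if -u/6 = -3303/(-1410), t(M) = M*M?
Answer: -538744954/235 ≈ -2.2925e+6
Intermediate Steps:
t(M) = M²
u = -3303/235 (u = -(-19818)/(-1410) = -(-19818)*(-1)/1410 = -6*1101/470 = -3303/235 ≈ -14.055)
(t(-18) - 1747)*(-u + 1597) = ((-18)² - 1747)*(-1*(-3303/235) + 1597) = (324 - 1747)*(3303/235 + 1597) = -1423*378598/235 = -538744954/235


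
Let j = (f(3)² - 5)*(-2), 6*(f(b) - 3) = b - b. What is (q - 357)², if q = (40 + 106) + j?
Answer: 47961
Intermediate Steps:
f(b) = 3 (f(b) = 3 + (b - b)/6 = 3 + (⅙)*0 = 3 + 0 = 3)
j = -8 (j = (3² - 5)*(-2) = (9 - 5)*(-2) = 4*(-2) = -8)
q = 138 (q = (40 + 106) - 8 = 146 - 8 = 138)
(q - 357)² = (138 - 357)² = (-219)² = 47961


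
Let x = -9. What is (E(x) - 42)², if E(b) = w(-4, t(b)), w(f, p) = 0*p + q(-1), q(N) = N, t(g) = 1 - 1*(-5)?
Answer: 1849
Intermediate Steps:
t(g) = 6 (t(g) = 1 + 5 = 6)
w(f, p) = -1 (w(f, p) = 0*p - 1 = 0 - 1 = -1)
E(b) = -1
(E(x) - 42)² = (-1 - 42)² = (-43)² = 1849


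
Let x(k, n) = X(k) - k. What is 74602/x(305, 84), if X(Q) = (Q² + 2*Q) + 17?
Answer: 74602/93347 ≈ 0.79919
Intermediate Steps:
X(Q) = 17 + Q² + 2*Q
x(k, n) = 17 + k + k² (x(k, n) = (17 + k² + 2*k) - k = 17 + k + k²)
74602/x(305, 84) = 74602/(17 + 305 + 305²) = 74602/(17 + 305 + 93025) = 74602/93347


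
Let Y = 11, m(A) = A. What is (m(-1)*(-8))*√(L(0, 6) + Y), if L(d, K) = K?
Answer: 8*√17 ≈ 32.985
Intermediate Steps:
(m(-1)*(-8))*√(L(0, 6) + Y) = (-1*(-8))*√(6 + 11) = 8*√17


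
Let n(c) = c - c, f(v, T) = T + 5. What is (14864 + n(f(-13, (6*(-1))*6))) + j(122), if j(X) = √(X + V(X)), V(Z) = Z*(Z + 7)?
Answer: 14864 + 2*√3965 ≈ 14990.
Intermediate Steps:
f(v, T) = 5 + T
V(Z) = Z*(7 + Z)
n(c) = 0
j(X) = √(X + X*(7 + X))
(14864 + n(f(-13, (6*(-1))*6))) + j(122) = (14864 + 0) + √(122*(8 + 122)) = 14864 + √(122*130) = 14864 + √15860 = 14864 + 2*√3965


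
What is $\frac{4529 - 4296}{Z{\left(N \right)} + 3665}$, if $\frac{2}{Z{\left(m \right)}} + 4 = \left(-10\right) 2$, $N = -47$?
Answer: $\frac{2796}{43979} \approx 0.063576$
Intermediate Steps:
$Z{\left(m \right)} = - \frac{1}{12}$ ($Z{\left(m \right)} = \frac{2}{-4 - 20} = \frac{2}{-24} = 2 \left(- \frac{1}{24}\right) = - \frac{1}{12}$)
$\frac{4529 - 4296}{Z{\left(N \right)} + 3665} = \frac{4529 - 4296}{- \frac{1}{12} + 3665} = \frac{233}{\frac{43979}{12}} = 233 \cdot \frac{12}{43979} = \frac{2796}{43979}$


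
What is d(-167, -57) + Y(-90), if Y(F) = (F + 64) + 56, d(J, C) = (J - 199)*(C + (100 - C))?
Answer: -36570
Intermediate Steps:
d(J, C) = -19900 + 100*J (d(J, C) = (-199 + J)*100 = -19900 + 100*J)
Y(F) = 120 + F (Y(F) = (64 + F) + 56 = 120 + F)
d(-167, -57) + Y(-90) = (-19900 + 100*(-167)) + (120 - 90) = (-19900 - 16700) + 30 = -36600 + 30 = -36570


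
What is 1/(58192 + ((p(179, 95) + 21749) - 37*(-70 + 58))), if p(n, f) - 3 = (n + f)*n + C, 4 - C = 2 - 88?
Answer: 1/129524 ≈ 7.7206e-6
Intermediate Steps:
C = 90 (C = 4 - (2 - 88) = 4 - 1*(-86) = 4 + 86 = 90)
p(n, f) = 93 + n*(f + n) (p(n, f) = 3 + ((n + f)*n + 90) = 3 + ((f + n)*n + 90) = 3 + (n*(f + n) + 90) = 3 + (90 + n*(f + n)) = 93 + n*(f + n))
1/(58192 + ((p(179, 95) + 21749) - 37*(-70 + 58))) = 1/(58192 + (((93 + 179² + 95*179) + 21749) - 37*(-70 + 58))) = 1/(58192 + (((93 + 32041 + 17005) + 21749) - 37*(-12))) = 1/(58192 + ((49139 + 21749) + 444)) = 1/(58192 + (70888 + 444)) = 1/(58192 + 71332) = 1/129524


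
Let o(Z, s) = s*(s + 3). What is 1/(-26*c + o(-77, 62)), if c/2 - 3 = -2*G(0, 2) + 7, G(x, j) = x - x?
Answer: 1/3510 ≈ 0.00028490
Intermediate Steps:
G(x, j) = 0
o(Z, s) = s*(3 + s)
c = 20 (c = 6 + 2*(-2*0 + 7) = 6 + 2*(0 + 7) = 6 + 2*7 = 6 + 14 = 20)
1/(-26*c + o(-77, 62)) = 1/(-26*20 + 62*(3 + 62)) = 1/(-520 + 62*65) = 1/(-520 + 4030) = 1/3510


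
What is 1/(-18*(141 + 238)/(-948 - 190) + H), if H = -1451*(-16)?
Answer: 569/13213315 ≈ 4.3063e-5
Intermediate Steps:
H = 23216
1/(-18*(141 + 238)/(-948 - 190) + H) = 1/(-18*(141 + 238)/(-948 - 190) + 23216) = 1/(-6822/(-1138) + 23216) = 1/(-6822*(-1)/1138 + 23216) = 1/(-18*(-379/1138) + 23216) = 1/(3411/569 + 23216) = 1/(13213315/569) = 569/13213315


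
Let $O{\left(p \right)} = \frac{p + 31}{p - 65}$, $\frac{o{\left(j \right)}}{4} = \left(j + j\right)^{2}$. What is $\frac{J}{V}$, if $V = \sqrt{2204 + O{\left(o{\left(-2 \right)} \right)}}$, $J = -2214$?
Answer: $- \frac{738 \sqrt{2109}}{703} \approx -48.21$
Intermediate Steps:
$o{\left(j \right)} = 16 j^{2}$ ($o{\left(j \right)} = 4 \left(j + j\right)^{2} = 4 \left(2 j\right)^{2} = 4 \cdot 4 j^{2} = 16 j^{2}$)
$O{\left(p \right)} = \frac{31 + p}{-65 + p}$
$V = \sqrt{2109}$ ($V = \sqrt{2204 + \frac{31 + 16 \left(-2\right)^{2}}{-65 + 16 \left(-2\right)^{2}}} = \sqrt{2204 + \frac{31 + 16 \cdot 4}{-65 + 16 \cdot 4}} = \sqrt{2204 + \frac{31 + 64}{-65 + 64}} = \sqrt{2204 + \frac{1}{-1} \cdot 95} = \sqrt{2204 - 95} = \sqrt{2109} \approx 45.924$)
$\frac{J}{V} = - \frac{2214}{\sqrt{2109}} = - 2214 \frac{\sqrt{2109}}{2109} = - \frac{738 \sqrt{2109}}{703}$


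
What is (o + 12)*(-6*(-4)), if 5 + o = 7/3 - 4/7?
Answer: 1472/7 ≈ 210.29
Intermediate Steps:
o = -68/21 (o = -5 + (7/3 - 4/7) = -5 + 37/21 = -68/21 ≈ -3.2381)
(o + 12)*(-6*(-4)) = (-68/21 + 12)*(-6*(-4)) = (184/21)*24 = 1472/7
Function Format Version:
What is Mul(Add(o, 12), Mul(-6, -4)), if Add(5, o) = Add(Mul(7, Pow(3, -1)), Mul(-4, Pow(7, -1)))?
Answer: Rational(1472, 7) ≈ 210.29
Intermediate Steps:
o = Rational(-68, 21) (o = Add(-5, Add(Mul(7, Pow(3, -1)), Mul(-4, Pow(7, -1)))) = Add(-5, Add(Mul(7, Rational(1, 3)), Mul(-4, Rational(1, 7)))) = Add(-5, Add(Rational(7, 3), Rational(-4, 7))) = Add(-5, Rational(37, 21)) = Rational(-68, 21) ≈ -3.2381)
Mul(Add(o, 12), Mul(-6, -4)) = Mul(Add(Rational(-68, 21), 12), Mul(-6, -4)) = Mul(Rational(184, 21), 24) = Rational(1472, 7)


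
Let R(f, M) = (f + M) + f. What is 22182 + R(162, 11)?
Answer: 22517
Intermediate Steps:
R(f, M) = M + 2*f (R(f, M) = (M + f) + f = M + 2*f)
22182 + R(162, 11) = 22182 + (11 + 2*162) = 22182 + (11 + 324) = 22182 + 335 = 22517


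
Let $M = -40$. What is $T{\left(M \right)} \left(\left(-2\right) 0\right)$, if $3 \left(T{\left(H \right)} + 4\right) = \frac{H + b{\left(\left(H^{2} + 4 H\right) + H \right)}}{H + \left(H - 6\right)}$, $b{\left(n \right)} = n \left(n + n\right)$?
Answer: $0$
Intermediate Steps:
$b{\left(n \right)} = 2 n^{2}$ ($b{\left(n \right)} = n 2 n = 2 n^{2}$)
$T{\left(H \right)} = -4 + \frac{H + 2 \left(H^{2} + 5 H\right)^{2}}{3 \left(-6 + 2 H\right)}$ ($T{\left(H \right)} = -4 + \frac{\left(H + 2 \left(\left(H^{2} + 4 H\right) + H\right)^{2}\right) \frac{1}{H + \left(H - 6\right)}}{3} = -4 + \frac{\left(H + 2 \left(H^{2} + 5 H\right)^{2}\right) \frac{1}{H + \left(-6 + H\right)}}{3} = -4 + \frac{\left(H + 2 \left(H^{2} + 5 H\right)^{2}\right) \frac{1}{-6 + 2 H}}{3} = -4 + \frac{\frac{1}{-6 + 2 H} \left(H + 2 \left(H^{2} + 5 H\right)^{2}\right)}{3} = -4 + \frac{H + 2 \left(H^{2} + 5 H\right)^{2}}{3 \left(-6 + 2 H\right)}$)
$T{\left(M \right)} \left(\left(-2\right) 0\right) = \frac{72 - -920 + 2 \left(-40\right)^{2} \left(5 - 40\right)^{2}}{6 \left(-3 - 40\right)} \left(\left(-2\right) 0\right) = \frac{72 + 920 + 2 \cdot 1600 \left(-35\right)^{2}}{6 \left(-43\right)} 0 = \frac{1}{6} \left(- \frac{1}{43}\right) \left(72 + 920 + 2 \cdot 1600 \cdot 1225\right) 0 = \frac{1}{6} \left(- \frac{1}{43}\right) \left(72 + 920 + 3920000\right) 0 = \frac{1}{6} \left(- \frac{1}{43}\right) 3920992 \cdot 0 = \left(- \frac{1960496}{129}\right) 0 = 0$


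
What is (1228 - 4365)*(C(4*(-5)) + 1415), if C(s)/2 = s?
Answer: -4313375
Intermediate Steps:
C(s) = 2*s
(1228 - 4365)*(C(4*(-5)) + 1415) = (1228 - 4365)*(2*(4*(-5)) + 1415) = -3137*(2*(-20) + 1415) = -3137*(-40 + 1415) = -3137*1375 = -4313375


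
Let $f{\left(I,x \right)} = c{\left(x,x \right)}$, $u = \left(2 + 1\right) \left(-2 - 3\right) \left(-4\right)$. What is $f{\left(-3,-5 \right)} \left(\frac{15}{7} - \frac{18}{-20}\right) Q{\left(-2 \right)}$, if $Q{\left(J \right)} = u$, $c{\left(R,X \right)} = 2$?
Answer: $\frac{2556}{7} \approx 365.14$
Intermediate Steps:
$u = 60$ ($u = 3 \left(\left(-5\right) \left(-4\right)\right) = 3 \cdot 20 = 60$)
$Q{\left(J \right)} = 60$
$f{\left(I,x \right)} = 2$
$f{\left(-3,-5 \right)} \left(\frac{15}{7} - \frac{18}{-20}\right) Q{\left(-2 \right)} = 2 \left(\frac{15}{7} - \frac{18}{-20}\right) 60 = 2 \left(15 \cdot \frac{1}{7} - - \frac{9}{10}\right) 60 = 2 \left(\frac{15}{7} + \frac{9}{10}\right) 60 = 2 \cdot \frac{213}{70} \cdot 60 = \frac{213}{35} \cdot 60 = \frac{2556}{7}$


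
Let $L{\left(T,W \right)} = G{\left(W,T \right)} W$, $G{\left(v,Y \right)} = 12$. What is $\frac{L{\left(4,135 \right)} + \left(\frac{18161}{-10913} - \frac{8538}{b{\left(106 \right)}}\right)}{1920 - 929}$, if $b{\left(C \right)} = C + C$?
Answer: $\frac{1825467697}{1146366998} \approx 1.5924$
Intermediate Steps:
$b{\left(C \right)} = 2 C$
$L{\left(T,W \right)} = 12 W$
$\frac{L{\left(4,135 \right)} + \left(\frac{18161}{-10913} - \frac{8538}{b{\left(106 \right)}}\right)}{1920 - 929} = \frac{12 \cdot 135 + \left(\frac{18161}{-10913} - \frac{8538}{2 \cdot 106}\right)}{1920 - 929} = \frac{1620 + \left(18161 \left(- \frac{1}{10913}\right) - \frac{8538}{212}\right)}{991} = \left(1620 - \frac{48512663}{1156778}\right) \frac{1}{991} = \frac{1825467697}{1156778} \cdot \frac{1}{991} = \frac{1825467697}{1146366998}$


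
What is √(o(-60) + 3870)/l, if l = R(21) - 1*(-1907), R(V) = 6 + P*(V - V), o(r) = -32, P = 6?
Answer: √3838/1913 ≈ 0.032385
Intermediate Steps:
R(V) = 6 (R(V) = 6 + 6*(V - V) = 6 + 6*0 = 6 + 0 = 6)
l = 1913 (l = 6 - 1*(-1907) = 6 + 1907 = 1913)
√(o(-60) + 3870)/l = √(-32 + 3870)/1913 = √3838*(1/1913) = √3838/1913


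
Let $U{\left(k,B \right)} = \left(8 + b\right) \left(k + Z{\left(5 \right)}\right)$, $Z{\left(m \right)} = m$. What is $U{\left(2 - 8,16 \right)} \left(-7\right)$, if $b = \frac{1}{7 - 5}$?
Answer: $\frac{119}{2} \approx 59.5$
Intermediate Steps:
$b = \frac{1}{2} \approx 0.5$
$U{\left(k,B \right)} = \frac{85}{2} + \frac{17 k}{2}$ ($U{\left(k,B \right)} = \left(8 + \frac{1}{2}\right) \left(k + 5\right) = \frac{17 \left(5 + k\right)}{2} = \frac{85}{2} + \frac{17 k}{2}$)
$U{\left(2 - 8,16 \right)} \left(-7\right) = \left(\frac{85}{2} + \frac{17 \left(2 - 8\right)}{2}\right) \left(-7\right) = \left(\frac{85}{2} + \frac{17}{2} \left(-6\right)\right) \left(-7\right) = \left(\frac{85}{2} - 51\right) \left(-7\right) = \left(- \frac{17}{2}\right) \left(-7\right) = \frac{119}{2}$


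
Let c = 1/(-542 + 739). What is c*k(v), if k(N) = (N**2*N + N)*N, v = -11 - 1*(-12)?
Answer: 2/197 ≈ 0.010152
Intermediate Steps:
v = 1 (v = -11 + 12 = 1)
k(N) = N*(N + N**3) (k(N) = (N**3 + N)*N = (N + N**3)*N = N*(N + N**3))
c = 1/197 ≈ 0.0050761
c*k(v) = (1**2 + 1**4)/197 = (1 + 1)/197 = (1/197)*2 = 2/197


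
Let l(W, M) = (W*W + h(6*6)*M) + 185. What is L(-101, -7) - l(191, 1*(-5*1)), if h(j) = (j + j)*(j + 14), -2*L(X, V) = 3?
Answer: -37335/2 ≈ -18668.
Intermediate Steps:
L(X, V) = -3/2 (L(X, V) = -½*3 = -3/2)
h(j) = 2*j*(14 + j) (h(j) = (2*j)*(14 + j) = 2*j*(14 + j))
l(W, M) = 185 + W² + 3600*M (l(W, M) = (W*W + (2*(6*6)*(14 + 6*6))*M) + 185 = (W² + (2*36*(14 + 36))*M) + 185 = (W² + (2*36*50)*M) + 185 = (W² + 3600*M) + 185 = 185 + W² + 3600*M)
L(-101, -7) - l(191, 1*(-5*1)) = -3/2 - (185 + 191² + 3600*(1*(-5*1))) = -3/2 - (185 + 36481 + 3600*(1*(-5))) = -3/2 - (185 + 36481 + 3600*(-5)) = -3/2 - (185 + 36481 - 18000) = -3/2 - 1*18666 = -3/2 - 18666 = -37335/2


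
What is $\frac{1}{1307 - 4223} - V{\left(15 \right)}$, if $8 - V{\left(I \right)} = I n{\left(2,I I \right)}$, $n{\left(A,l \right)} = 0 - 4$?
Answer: $- \frac{198289}{2916} \approx -68.0$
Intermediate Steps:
$n{\left(A,l \right)} = -4$
$V{\left(I \right)} = 8 + 4 I$ ($V{\left(I \right)} = 8 - I \left(-4\right) = 8 - - 4 I = 8 + 4 I$)
$\frac{1}{1307 - 4223} - V{\left(15 \right)} = \frac{1}{1307 - 4223} - \left(8 + 4 \cdot 15\right) = \frac{1}{-2916} - \left(8 + 60\right) = - \frac{1}{2916} - 68 = - \frac{198289}{2916}$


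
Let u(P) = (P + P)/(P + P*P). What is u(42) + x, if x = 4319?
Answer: 185719/43 ≈ 4319.0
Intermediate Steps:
u(P) = 2*P/(P + P²) (u(P) = (2*P)/(P + P²) = 2*P/(P + P²))
u(42) + x = 2/(1 + 42) + 4319 = 2/43 + 4319 = 185719/43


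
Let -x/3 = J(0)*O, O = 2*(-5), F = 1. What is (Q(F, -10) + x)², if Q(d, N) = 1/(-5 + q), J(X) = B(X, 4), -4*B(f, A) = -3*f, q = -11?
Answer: 1/256 ≈ 0.0039063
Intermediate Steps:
O = -10
B(f, A) = 3*f/4 (B(f, A) = -(-3)*f/4 = 3*f/4)
J(X) = 3*X/4
x = 0 (x = -3*(¾)*0*(-10) = -0*(-10) = -3*0 = 0)
Q(d, N) = -1/16 (Q(d, N) = 1/(-5 - 11) = 1/(-16) = -1/16)
(Q(F, -10) + x)² = (-1/16 + 0)² = (-1/16)² = 1/256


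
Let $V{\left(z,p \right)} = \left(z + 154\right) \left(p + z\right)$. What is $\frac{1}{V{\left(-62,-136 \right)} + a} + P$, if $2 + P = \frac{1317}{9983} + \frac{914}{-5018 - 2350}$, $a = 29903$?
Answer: $- \frac{856212995617}{429817146564} \approx -1.992$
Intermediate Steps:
$V{\left(z,p \right)} = \left(154 + z\right) \left(p + z\right)$
$P = - \frac{73265147}{36777372}$ ($P = -2 + \left(\frac{1317}{9983} + \frac{914}{-5018 - 2350}\right) = -2 + \left(1317 \cdot \frac{1}{9983} + \frac{914}{-7368}\right) = -2 + \left(\frac{1317}{9983} + 914 \left(- \frac{1}{7368}\right)\right) = -2 + \left(\frac{1317}{9983} - \frac{457}{3684}\right) = -2 + \frac{289597}{36777372} = - \frac{73265147}{36777372} \approx -1.9921$)
$\frac{1}{V{\left(-62,-136 \right)} + a} + P = \frac{1}{\left(\left(-62\right)^{2} + 154 \left(-136\right) + 154 \left(-62\right) - -8432\right) + 29903} - \frac{73265147}{36777372} = \frac{1}{\left(3844 - 20944 - 9548 + 8432\right) + 29903} - \frac{73265147}{36777372} = \frac{1}{-18216 + 29903} - \frac{73265147}{36777372} = \frac{1}{11687} - \frac{73265147}{36777372} = - \frac{856212995617}{429817146564}$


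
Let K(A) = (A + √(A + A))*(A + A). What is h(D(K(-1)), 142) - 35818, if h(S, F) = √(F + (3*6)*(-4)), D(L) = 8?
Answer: -35818 + √70 ≈ -35810.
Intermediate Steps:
K(A) = 2*A*(A + √2*√A) (K(A) = (A + √(2*A))*(2*A) = (A + √2*√A)*(2*A) = 2*A*(A + √2*√A))
h(S, F) = √(-72 + F) (h(S, F) = √(F + 18*(-4)) = √(F - 72) = √(-72 + F))
h(D(K(-1)), 142) - 35818 = √(-72 + 142) - 35818 = √70 - 35818 = -35818 + √70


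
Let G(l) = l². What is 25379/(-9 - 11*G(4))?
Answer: -25379/185 ≈ -137.18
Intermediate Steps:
25379/(-9 - 11*G(4)) = 25379/(-9 - 11*4²) = 25379/(-9 - 11*16) = 25379/(-9 - 176) = 25379/(-185) = 25379*(-1/185) = -25379/185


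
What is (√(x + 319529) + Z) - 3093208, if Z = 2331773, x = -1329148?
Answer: -761435 + I*√1009619 ≈ -7.6144e+5 + 1004.8*I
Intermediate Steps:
(√(x + 319529) + Z) - 3093208 = (√(-1329148 + 319529) + 2331773) - 3093208 = (√(-1009619) + 2331773) - 3093208 = (I*√1009619 + 2331773) - 3093208 = (2331773 + I*√1009619) - 3093208 = -761435 + I*√1009619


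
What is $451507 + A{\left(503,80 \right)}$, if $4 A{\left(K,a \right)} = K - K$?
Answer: $451507$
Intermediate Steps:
$A{\left(K,a \right)} = 0$ ($A{\left(K,a \right)} = \frac{K - K}{4} = \frac{1}{4} \cdot 0 = 0$)
$451507 + A{\left(503,80 \right)} = 451507 + 0 = 451507$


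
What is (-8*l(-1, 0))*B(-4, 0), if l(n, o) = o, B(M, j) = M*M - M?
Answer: 0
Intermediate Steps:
B(M, j) = M² - M
(-8*l(-1, 0))*B(-4, 0) = (-8*0)*(-4*(-1 - 4)) = 0*(-4*(-5)) = 0*20 = 0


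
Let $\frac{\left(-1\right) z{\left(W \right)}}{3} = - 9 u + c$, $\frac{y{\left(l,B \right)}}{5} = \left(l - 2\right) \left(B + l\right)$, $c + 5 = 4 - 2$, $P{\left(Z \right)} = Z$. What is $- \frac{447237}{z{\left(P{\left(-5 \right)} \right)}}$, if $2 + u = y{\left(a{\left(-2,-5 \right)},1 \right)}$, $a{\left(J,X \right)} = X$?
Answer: $- \frac{49693}{415} \approx -119.74$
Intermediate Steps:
$c = -3$ ($c = -5 + \left(4 - 2\right) = -5 + 2 = -3$)
$y{\left(l,B \right)} = 5 \left(-2 + l\right) \left(B + l\right)$ ($y{\left(l,B \right)} = 5 \left(l - 2\right) \left(B + l\right) = 5 \left(-2 + l\right) \left(B + l\right)$)
$u = 138$ ($u = -2 + \left(\left(-10\right) 1 - -50 + 5 \left(-5\right)^{2} + 5 \cdot 1 \left(-5\right)\right) = -2 + \left(-10 + 50 + 5 \cdot 25 - 25\right) = -2 + \left(-10 + 50 + 125 - 25\right) = -2 + 140 = 138$)
$z{\left(W \right)} = 3735$ ($z{\left(W \right)} = - 3 \left(\left(-9\right) 138 - 3\right) = - 3 \left(-1242 - 3\right) = \left(-3\right) \left(-1245\right) = 3735$)
$- \frac{447237}{z{\left(P{\left(-5 \right)} \right)}} = - \frac{447237}{3735} = \left(-447237\right) \frac{1}{3735} = - \frac{49693}{415}$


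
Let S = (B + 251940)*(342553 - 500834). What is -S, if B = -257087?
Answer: -814672307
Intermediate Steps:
S = 814672307 (S = (-257087 + 251940)*(342553 - 500834) = -5147*(-158281) = 814672307)
-S = -1*814672307 = -814672307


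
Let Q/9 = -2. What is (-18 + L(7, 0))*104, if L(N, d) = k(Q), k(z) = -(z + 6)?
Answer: -624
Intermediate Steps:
Q = -18 (Q = 9*(-2) = -18)
k(z) = -6 - z (k(z) = -(6 + z) = -6 - z)
L(N, d) = 12 (L(N, d) = -6 - 1*(-18) = -6 + 18 = 12)
(-18 + L(7, 0))*104 = (-18 + 12)*104 = -6*104 = -624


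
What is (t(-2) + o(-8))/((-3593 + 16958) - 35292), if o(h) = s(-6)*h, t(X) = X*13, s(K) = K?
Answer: -22/21927 ≈ -0.0010033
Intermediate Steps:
t(X) = 13*X
o(h) = -6*h
(t(-2) + o(-8))/((-3593 + 16958) - 35292) = (13*(-2) - 6*(-8))/((-3593 + 16958) - 35292) = (-26 + 48)/(13365 - 35292) = 22/(-21927) = 22*(-1/21927) = -22/21927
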